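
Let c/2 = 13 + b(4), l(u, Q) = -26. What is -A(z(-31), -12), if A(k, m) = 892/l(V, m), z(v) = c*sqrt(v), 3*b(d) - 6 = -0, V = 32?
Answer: 446/13 ≈ 34.308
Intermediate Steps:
b(d) = 2 (b(d) = 2 + (-0)/3 = 2 + (-1*0)/3 = 2 + (1/3)*0 = 2 + 0 = 2)
c = 30 (c = 2*(13 + 2) = 2*15 = 30)
z(v) = 30*sqrt(v)
A(k, m) = -446/13 (A(k, m) = 892/(-26) = 892*(-1/26) = -446/13)
-A(z(-31), -12) = -1*(-446/13) = 446/13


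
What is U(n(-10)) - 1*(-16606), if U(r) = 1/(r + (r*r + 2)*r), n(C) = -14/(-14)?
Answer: 66425/4 ≈ 16606.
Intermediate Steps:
n(C) = 1 (n(C) = -14*(-1/14) = 1)
U(r) = 1/(r + r*(2 + r²)) (U(r) = 1/(r + (r² + 2)*r) = 1/(r + (2 + r²)*r) = 1/(r + r*(2 + r²)))
U(n(-10)) - 1*(-16606) = 1/(1*(3 + 1²)) - 1*(-16606) = 1/(3 + 1) + 16606 = 1/4 + 16606 = 1*(¼) + 16606 = ¼ + 16606 = 66425/4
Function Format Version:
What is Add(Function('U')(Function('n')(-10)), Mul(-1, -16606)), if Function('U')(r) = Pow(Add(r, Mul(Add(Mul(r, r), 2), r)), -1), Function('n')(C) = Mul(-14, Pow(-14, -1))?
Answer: Rational(66425, 4) ≈ 16606.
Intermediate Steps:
Function('n')(C) = 1 (Function('n')(C) = Mul(-14, Rational(-1, 14)) = 1)
Function('U')(r) = Pow(Add(r, Mul(r, Add(2, Pow(r, 2)))), -1) (Function('U')(r) = Pow(Add(r, Mul(Add(Pow(r, 2), 2), r)), -1) = Pow(Add(r, Mul(Add(2, Pow(r, 2)), r)), -1) = Pow(Add(r, Mul(r, Add(2, Pow(r, 2)))), -1))
Add(Function('U')(Function('n')(-10)), Mul(-1, -16606)) = Add(Mul(Pow(1, -1), Pow(Add(3, Pow(1, 2)), -1)), Mul(-1, -16606)) = Add(Mul(1, Pow(Add(3, 1), -1)), 16606) = Add(Mul(1, Pow(4, -1)), 16606) = Add(Mul(1, Rational(1, 4)), 16606) = Add(Rational(1, 4), 16606) = Rational(66425, 4)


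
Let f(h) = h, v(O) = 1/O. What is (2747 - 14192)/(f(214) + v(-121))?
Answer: -65945/1233 ≈ -53.483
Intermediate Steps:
(2747 - 14192)/(f(214) + v(-121)) = (2747 - 14192)/(214 + 1/(-121)) = -11445/(214 - 1/121) = -11445/25893/121 = -11445*121/25893 = -65945/1233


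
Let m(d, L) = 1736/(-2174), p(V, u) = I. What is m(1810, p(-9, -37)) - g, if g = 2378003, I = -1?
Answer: -2584890129/1087 ≈ -2.3780e+6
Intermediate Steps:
p(V, u) = -1
m(d, L) = -868/1087 (m(d, L) = 1736*(-1/2174) = -868/1087)
m(1810, p(-9, -37)) - g = -868/1087 - 1*2378003 = -868/1087 - 2378003 = -2584890129/1087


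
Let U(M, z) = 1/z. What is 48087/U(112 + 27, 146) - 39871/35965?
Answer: 252499507559/35965 ≈ 7.0207e+6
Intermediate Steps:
48087/U(112 + 27, 146) - 39871/35965 = 48087/(1/146) - 39871/35965 = 48087/(1/146) - 39871*1/35965 = 48087*146 - 39871/35965 = 7020702 - 39871/35965 = 252499507559/35965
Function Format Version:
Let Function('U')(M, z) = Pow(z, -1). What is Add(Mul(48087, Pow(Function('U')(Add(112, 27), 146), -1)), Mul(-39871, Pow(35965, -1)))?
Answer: Rational(252499507559, 35965) ≈ 7.0207e+6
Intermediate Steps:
Add(Mul(48087, Pow(Function('U')(Add(112, 27), 146), -1)), Mul(-39871, Pow(35965, -1))) = Add(Mul(48087, Pow(Pow(146, -1), -1)), Mul(-39871, Pow(35965, -1))) = Add(Mul(48087, Pow(Rational(1, 146), -1)), Mul(-39871, Rational(1, 35965))) = Add(Mul(48087, 146), Rational(-39871, 35965)) = Add(7020702, Rational(-39871, 35965)) = Rational(252499507559, 35965)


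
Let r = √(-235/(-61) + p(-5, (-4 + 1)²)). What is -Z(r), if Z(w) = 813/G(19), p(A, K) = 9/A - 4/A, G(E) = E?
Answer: -813/19 ≈ -42.789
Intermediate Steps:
p(A, K) = 5/A
r = √10614/61 (r = √(-235/(-61) + 5/(-5)) = √(-235*(-1/61) + 5*(-⅕)) = √(235/61 - 1) = √(174/61) = √10614/61 ≈ 1.6889)
Z(w) = 813/19
-Z(r) = -1*813/19 = -813/19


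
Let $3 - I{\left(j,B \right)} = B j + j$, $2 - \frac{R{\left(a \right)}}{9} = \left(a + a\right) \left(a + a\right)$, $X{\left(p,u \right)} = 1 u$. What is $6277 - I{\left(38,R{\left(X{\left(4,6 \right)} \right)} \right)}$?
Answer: $-42252$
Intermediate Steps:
$X{\left(p,u \right)} = u$
$R{\left(a \right)} = 18 - 36 a^{2}$ ($R{\left(a \right)} = 18 - 9 \left(a + a\right) \left(a + a\right) = 18 - 9 \cdot 2 a 2 a = 18 - 9 \cdot 4 a^{2} = 18 - 36 a^{2}$)
$I{\left(j,B \right)} = 3 - j - B j$ ($I{\left(j,B \right)} = 3 - \left(B j + j\right) = 3 - \left(j + B j\right) = 3 - j - B j$)
$6277 - I{\left(38,R{\left(X{\left(4,6 \right)} \right)} \right)} = 6277 - \left(3 - 38 - \left(18 - 36 \cdot 6^{2}\right) 38\right) = 6277 - \left(3 - 38 - \left(18 - 1296\right) 38\right) = 6277 - \left(3 - 38 - \left(-1278\right) 38\right) = 6277 - \left(3 - 38 + 48564\right) = 6277 - 48529 = -42252$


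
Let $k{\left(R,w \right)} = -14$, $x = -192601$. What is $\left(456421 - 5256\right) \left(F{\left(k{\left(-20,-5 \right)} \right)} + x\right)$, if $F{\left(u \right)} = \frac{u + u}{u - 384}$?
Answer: $- \frac{17292064886525}{199} \approx -8.6895 \cdot 10^{10}$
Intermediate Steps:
$F{\left(u \right)} = \frac{2 u}{-384 + u}$
$\left(456421 - 5256\right) \left(F{\left(k{\left(-20,-5 \right)} \right)} + x\right) = \left(456421 - 5256\right) \left(2 \left(-14\right) \frac{1}{-384 - 14} - 192601\right) = 451165 \left(2 \left(-14\right) \frac{1}{-398} - 192601\right) = 451165 \left(2 \left(-14\right) \left(- \frac{1}{398}\right) - 192601\right) = 451165 \left(\frac{14}{199} - 192601\right) = 451165 \left(- \frac{38327585}{199}\right) = - \frac{17292064886525}{199}$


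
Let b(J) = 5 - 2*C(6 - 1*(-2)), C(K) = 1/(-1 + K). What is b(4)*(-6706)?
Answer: -31614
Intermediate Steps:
b(J) = 33/7 (b(J) = 5 - 2/(-1 + (6 - 1*(-2))) = 5 - 2/(-1 + (6 + 2)) = 5 - 2/(-1 + 8) = 5 - 2/7 = 33/7)
b(4)*(-6706) = (33/7)*(-6706) = -31614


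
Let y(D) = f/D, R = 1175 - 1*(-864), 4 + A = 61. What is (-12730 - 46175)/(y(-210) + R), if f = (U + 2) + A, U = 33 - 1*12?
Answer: -1237005/42811 ≈ -28.895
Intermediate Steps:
A = 57 (A = -4 + 61 = 57)
U = 21 (U = 33 - 12 = 21)
f = 80 (f = (21 + 2) + 57 = 23 + 57 = 80)
R = 2039 (R = 1175 + 864 = 2039)
y(D) = 80/D
(-12730 - 46175)/(y(-210) + R) = (-12730 - 46175)/(80/(-210) + 2039) = -58905/(80*(-1/210) + 2039) = -58905/(-8/21 + 2039) = -58905/42811/21 = -58905*21/42811 = -1237005/42811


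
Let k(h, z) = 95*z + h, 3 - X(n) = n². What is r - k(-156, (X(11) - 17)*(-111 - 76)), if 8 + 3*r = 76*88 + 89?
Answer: -7187588/3 ≈ -2.3959e+6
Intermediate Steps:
X(n) = 3 - n²
k(h, z) = h + 95*z
r = 6769/3 (r = -8/3 + (76*88 + 89)/3 = -8/3 + (6688 + 89)/3 = -8/3 + (⅓)*6777 = -8/3 + 2259 = 6769/3 ≈ 2256.3)
r - k(-156, (X(11) - 17)*(-111 - 76)) = 6769/3 - (-156 + 95*(((3 - 1*11²) - 17)*(-111 - 76))) = 6769/3 - (-156 + 95*(((3 - 1*121) - 17)*(-187))) = 6769/3 - (-156 + 95*(((3 - 121) - 17)*(-187))) = 6769/3 - (-156 + 95*((-118 - 17)*(-187))) = 6769/3 - (-156 + 95*(-135*(-187))) = 6769/3 - (-156 + 95*25245) = 6769/3 - (-156 + 2398275) = 6769/3 - 1*2398119 = 6769/3 - 2398119 = -7187588/3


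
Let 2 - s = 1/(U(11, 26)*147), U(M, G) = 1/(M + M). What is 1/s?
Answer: 147/272 ≈ 0.54044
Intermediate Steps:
U(M, G) = 1/(2*M)
s = 272/147 (s = 2 - 1/(((1/2)/11)*147) = 2 - 1/(((1/2)*(1/11))*147) = 2 - 1/((1/22)*147) = 2 - 1/147/22 = 2 - 1*22/147 = 2 - 22/147 = 272/147 ≈ 1.8503)
1/s = 1/(272/147) = 147/272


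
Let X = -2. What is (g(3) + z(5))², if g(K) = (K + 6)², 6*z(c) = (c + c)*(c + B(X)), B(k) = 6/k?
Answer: 64009/9 ≈ 7112.1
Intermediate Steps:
z(c) = c*(-3 + c)/3 (z(c) = ((c + c)*(c + 6/(-2)))/6 = ((2*c)*(c + 6*(-½)))/6 = ((2*c)*(c - 3))/6 = ((2*c)*(-3 + c))/6 = (2*c*(-3 + c))/6 = c*(-3 + c)/3)
g(K) = (6 + K)²
(g(3) + z(5))² = ((6 + 3)² + (⅓)*5*(-3 + 5))² = (9² + (⅓)*5*2)² = (81 + 10/3)² = (253/3)² = 64009/9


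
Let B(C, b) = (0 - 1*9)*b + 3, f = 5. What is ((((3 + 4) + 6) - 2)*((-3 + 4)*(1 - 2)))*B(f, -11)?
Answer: -1122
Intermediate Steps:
B(C, b) = 3 - 9*b (B(C, b) = (0 - 9)*b + 3 = -9*b + 3 = 3 - 9*b)
((((3 + 4) + 6) - 2)*((-3 + 4)*(1 - 2)))*B(f, -11) = ((((3 + 4) + 6) - 2)*((-3 + 4)*(1 - 2)))*(3 - 9*(-11)) = (((7 + 6) - 2)*(1*(-1)))*(3 + 99) = ((13 - 2)*(-1))*102 = (11*(-1))*102 = -11*102 = -1122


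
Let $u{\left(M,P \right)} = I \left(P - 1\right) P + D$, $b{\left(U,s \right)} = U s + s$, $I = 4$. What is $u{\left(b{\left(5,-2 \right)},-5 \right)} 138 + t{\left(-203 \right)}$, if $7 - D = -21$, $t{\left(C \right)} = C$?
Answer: $20221$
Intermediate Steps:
$D = 28$ ($D = 7 - -21 = 7 + 21 = 28$)
$b{\left(U,s \right)} = s + U s$
$u{\left(M,P \right)} = 28 + P \left(-4 + 4 P\right)$ ($u{\left(M,P \right)} = 4 \left(P - 1\right) P + 28 = 4 \left(-1 + P\right) P + 28 = \left(-4 + 4 P\right) P + 28 = P \left(-4 + 4 P\right) + 28 = 28 + P \left(-4 + 4 P\right)$)
$u{\left(b{\left(5,-2 \right)},-5 \right)} 138 + t{\left(-203 \right)} = \left(28 - -20 + 4 \left(-5\right)^{2}\right) 138 - 203 = \left(28 + 20 + 4 \cdot 25\right) 138 - 203 = \left(28 + 20 + 100\right) 138 - 203 = 148 \cdot 138 - 203 = 20424 - 203 = 20221$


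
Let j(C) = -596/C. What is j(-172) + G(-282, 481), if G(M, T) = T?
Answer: 20832/43 ≈ 484.46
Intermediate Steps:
j(-172) + G(-282, 481) = -596/(-172) + 481 = -596*(-1/172) + 481 = 149/43 + 481 = 20832/43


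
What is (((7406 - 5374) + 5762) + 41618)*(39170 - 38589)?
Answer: 28708372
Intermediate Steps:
(((7406 - 5374) + 5762) + 41618)*(39170 - 38589) = ((2032 + 5762) + 41618)*581 = (7794 + 41618)*581 = 49412*581 = 28708372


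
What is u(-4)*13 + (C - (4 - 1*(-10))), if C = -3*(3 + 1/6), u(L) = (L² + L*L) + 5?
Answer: 915/2 ≈ 457.50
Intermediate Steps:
u(L) = 5 + 2*L² (u(L) = (L² + L²) + 5 = 2*L² + 5 = 5 + 2*L²)
C = -19/2 (C = -3*(3 + ⅙) = -3*19/6 = -19/2 ≈ -9.5000)
u(-4)*13 + (C - (4 - 1*(-10))) = (5 + 2*(-4)²)*13 + (-19/2 - (4 - 1*(-10))) = (5 + 2*16)*13 + (-19/2 - (4 + 10)) = (5 + 32)*13 + (-19/2 - 1*14) = 37*13 + (-19/2 - 14) = 481 - 47/2 = 915/2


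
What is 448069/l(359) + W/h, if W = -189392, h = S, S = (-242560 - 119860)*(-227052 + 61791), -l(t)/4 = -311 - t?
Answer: 1341829780835561/8025781477080 ≈ 167.19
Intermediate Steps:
l(t) = 1244 + 4*t (l(t) = -4*(-311 - t) = 1244 + 4*t)
S = 59893891620 (S = -362420*(-165261) = 59893891620)
h = 59893891620
448069/l(359) + W/h = 448069/(1244 + 4*359) - 189392/59893891620 = 448069/(1244 + 1436) - 189392*1/59893891620 = 448069/2680 - 47348/14973472905 = 1341829780835561/8025781477080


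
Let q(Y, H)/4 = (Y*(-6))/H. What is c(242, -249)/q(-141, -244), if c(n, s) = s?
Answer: 5063/282 ≈ 17.954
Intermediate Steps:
q(Y, H) = -24*Y/H (q(Y, H) = 4*((Y*(-6))/H) = 4*((-6*Y)/H) = 4*(-6*Y/H) = -24*Y/H)
c(242, -249)/q(-141, -244) = -249/((-24*(-141)/(-244))) = -249/((-24*(-141)*(-1/244))) = -249/(-846/61) = -249*(-61/846) = 5063/282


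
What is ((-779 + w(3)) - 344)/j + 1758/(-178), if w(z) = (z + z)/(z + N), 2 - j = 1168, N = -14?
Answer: -10174103/1141514 ≈ -8.9128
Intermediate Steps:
j = -1166 (j = 2 - 1*1168 = 2 - 1168 = -1166)
w(z) = 2*z/(-14 + z) (w(z) = (z + z)/(z - 14) = (2*z)/(-14 + z) = 2*z/(-14 + z))
((-779 + w(3)) - 344)/j + 1758/(-178) = ((-779 + 2*3/(-14 + 3)) - 344)/(-1166) + 1758/(-178) = ((-779 + 2*3/(-11)) - 344)*(-1/1166) + 1758*(-1/178) = ((-779 + 2*3*(-1/11)) - 344)*(-1/1166) - 879/89 = ((-779 - 6/11) - 344)*(-1/1166) - 879/89 = (-8575/11 - 344)*(-1/1166) - 879/89 = -12359/11*(-1/1166) - 879/89 = 12359/12826 - 879/89 = -10174103/1141514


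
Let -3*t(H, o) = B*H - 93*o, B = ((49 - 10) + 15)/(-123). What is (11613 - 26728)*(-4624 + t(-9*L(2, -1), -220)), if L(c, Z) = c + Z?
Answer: 7092834670/41 ≈ 1.7300e+8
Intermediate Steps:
L(c, Z) = Z + c
B = -18/41 (B = (39 + 15)*(-1/123) = 54*(-1/123) = -18/41 ≈ -0.43902)
t(H, o) = 31*o + 6*H/41 (t(H, o) = -(-18*H/41 - 93*o)/3 = -(-93*o - 18*H/41)/3 = 31*o + 6*H/41)
(11613 - 26728)*(-4624 + t(-9*L(2, -1), -220)) = (11613 - 26728)*(-4624 + (31*(-220) + 6*(-9*(-1 + 2))/41)) = -15115*(-4624 + (-6820 + 6*(-9*1)/41)) = -15115*(-4624 + (-6820 + (6/41)*(-9))) = -15115*(-4624 + (-6820 - 54/41)) = -15115*(-4624 - 279674/41) = -15115*(-469258/41) = 7092834670/41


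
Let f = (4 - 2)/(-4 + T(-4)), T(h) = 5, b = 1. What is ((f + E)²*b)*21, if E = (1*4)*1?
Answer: 756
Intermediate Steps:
E = 4 (E = 4*1 = 4)
f = 2 (f = (4 - 2)/(-4 + 5) = 2/1 = 2*1 = 2)
((f + E)²*b)*21 = ((2 + 4)²*1)*21 = (6²*1)*21 = (36*1)*21 = 36*21 = 756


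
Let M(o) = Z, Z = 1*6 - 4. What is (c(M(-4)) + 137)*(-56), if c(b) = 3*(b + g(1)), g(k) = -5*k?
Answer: -7168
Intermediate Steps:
Z = 2 (Z = 6 - 4 = 2)
M(o) = 2
c(b) = -15 + 3*b (c(b) = 3*(b - 5*1) = 3*(b - 5) = 3*(-5 + b) = -15 + 3*b)
(c(M(-4)) + 137)*(-56) = ((-15 + 3*2) + 137)*(-56) = ((-15 + 6) + 137)*(-56) = (-9 + 137)*(-56) = 128*(-56) = -7168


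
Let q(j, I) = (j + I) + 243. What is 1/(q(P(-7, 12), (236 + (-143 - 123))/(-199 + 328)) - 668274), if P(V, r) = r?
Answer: -43/28724827 ≈ -1.4970e-6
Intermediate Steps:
q(j, I) = 243 + I + j (q(j, I) = (I + j) + 243 = 243 + I + j)
1/(q(P(-7, 12), (236 + (-143 - 123))/(-199 + 328)) - 668274) = 1/((243 + (236 + (-143 - 123))/(-199 + 328) + 12) - 668274) = 1/((243 + (236 - 266)/129 + 12) - 668274) = 1/((243 - 30*1/129 + 12) - 668274) = 1/((243 - 10/43 + 12) - 668274) = 1/(10955/43 - 668274) = 1/(-28724827/43) = -43/28724827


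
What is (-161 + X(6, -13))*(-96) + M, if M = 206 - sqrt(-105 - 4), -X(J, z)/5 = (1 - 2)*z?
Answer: 21902 - I*sqrt(109) ≈ 21902.0 - 10.44*I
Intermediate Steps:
X(J, z) = 5*z (X(J, z) = -5*(1 - 2)*z = -(-5)*z = 5*z)
M = 206 - I*sqrt(109) (M = 206 - sqrt(-109) = 206 - I*sqrt(109) ≈ 206.0 - 10.44*I)
(-161 + X(6, -13))*(-96) + M = (-161 + 5*(-13))*(-96) + (206 - I*sqrt(109)) = (-161 - 65)*(-96) + (206 - I*sqrt(109)) = -226*(-96) + (206 - I*sqrt(109)) = 21696 + (206 - I*sqrt(109)) = 21902 - I*sqrt(109)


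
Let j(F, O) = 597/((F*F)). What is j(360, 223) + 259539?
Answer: 11212084999/43200 ≈ 2.5954e+5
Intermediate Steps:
j(F, O) = 597/F² (j(F, O) = 597/(F²) = 597/F²)
j(360, 223) + 259539 = 597/360² + 259539 = 597*(1/129600) + 259539 = 199/43200 + 259539 = 11212084999/43200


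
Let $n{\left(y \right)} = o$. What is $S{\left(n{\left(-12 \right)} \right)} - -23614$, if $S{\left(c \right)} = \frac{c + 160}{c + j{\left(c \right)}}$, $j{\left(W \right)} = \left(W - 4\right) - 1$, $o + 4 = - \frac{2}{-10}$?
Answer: $\frac{1486901}{63} \approx 23602.0$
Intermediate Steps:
$o = - \frac{19}{5}$ ($o = -4 - \frac{2}{-10} = -4 - - \frac{1}{5} = -4 + \frac{1}{5} = - \frac{19}{5} \approx -3.8$)
$n{\left(y \right)} = - \frac{19}{5}$
$j{\left(W \right)} = -5 + W$ ($j{\left(W \right)} = \left(-4 + W\right) - 1 = -5 + W$)
$S{\left(c \right)} = \frac{160 + c}{-5 + 2 c}$ ($S{\left(c \right)} = \frac{c + 160}{c + \left(-5 + c\right)} = \frac{160 + c}{-5 + 2 c}$)
$S{\left(n{\left(-12 \right)} \right)} - -23614 = \frac{160 - \frac{19}{5}}{-5 + 2 \left(- \frac{19}{5}\right)} - -23614 = \frac{1}{-5 - \frac{38}{5}} \cdot \frac{781}{5} + 23614 = \frac{1}{- \frac{63}{5}} \cdot \frac{781}{5} + 23614 = \left(- \frac{5}{63}\right) \frac{781}{5} + 23614 = - \frac{781}{63} + 23614 = \frac{1486901}{63}$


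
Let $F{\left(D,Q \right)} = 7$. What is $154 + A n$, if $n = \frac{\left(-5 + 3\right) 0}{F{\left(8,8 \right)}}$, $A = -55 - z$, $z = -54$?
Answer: $154$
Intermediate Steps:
$A = -1$ ($A = -55 - -54 = -55 + 54 = -1$)
$n = 0$ ($n = \frac{\left(-5 + 3\right) 0}{7} = \left(-2\right) 0 \cdot \frac{1}{7} = 0 \cdot \frac{1}{7} = 0$)
$154 + A n = 154 - 0 = 154 + 0 = 154$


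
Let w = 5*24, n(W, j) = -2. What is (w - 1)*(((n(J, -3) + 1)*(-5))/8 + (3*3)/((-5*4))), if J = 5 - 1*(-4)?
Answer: 833/40 ≈ 20.825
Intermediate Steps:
J = 9 (J = 5 + 4 = 9)
w = 120
(w - 1)*(((n(J, -3) + 1)*(-5))/8 + (3*3)/((-5*4))) = (120 - 1)*(((-2 + 1)*(-5))/8 + (3*3)/((-5*4))) = 119*(-1*(-5)*(1/8) + 9/(-20)) = 119*(5*(1/8) + 9*(-1/20)) = 119*(5/8 - 9/20) = 119*(7/40) = 833/40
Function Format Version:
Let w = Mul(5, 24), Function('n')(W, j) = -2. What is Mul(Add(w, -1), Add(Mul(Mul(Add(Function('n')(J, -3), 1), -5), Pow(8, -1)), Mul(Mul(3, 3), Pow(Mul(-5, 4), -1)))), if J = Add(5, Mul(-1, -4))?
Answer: Rational(833, 40) ≈ 20.825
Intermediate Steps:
J = 9 (J = Add(5, 4) = 9)
w = 120
Mul(Add(w, -1), Add(Mul(Mul(Add(Function('n')(J, -3), 1), -5), Pow(8, -1)), Mul(Mul(3, 3), Pow(Mul(-5, 4), -1)))) = Mul(Add(120, -1), Add(Mul(Mul(Add(-2, 1), -5), Pow(8, -1)), Mul(Mul(3, 3), Pow(Mul(-5, 4), -1)))) = Mul(119, Add(Mul(Mul(-1, -5), Rational(1, 8)), Mul(9, Pow(-20, -1)))) = Mul(119, Add(Mul(5, Rational(1, 8)), Mul(9, Rational(-1, 20)))) = Mul(119, Add(Rational(5, 8), Rational(-9, 20))) = Mul(119, Rational(7, 40)) = Rational(833, 40)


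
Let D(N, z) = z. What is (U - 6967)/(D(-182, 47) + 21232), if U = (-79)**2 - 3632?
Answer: -4358/21279 ≈ -0.20480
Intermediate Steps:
U = 2609 (U = 6241 - 3632 = 2609)
(U - 6967)/(D(-182, 47) + 21232) = (2609 - 6967)/(47 + 21232) = -4358/21279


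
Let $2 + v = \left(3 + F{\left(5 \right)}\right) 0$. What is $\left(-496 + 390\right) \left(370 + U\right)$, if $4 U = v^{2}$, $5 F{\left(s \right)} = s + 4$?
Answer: $-39326$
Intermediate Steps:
$F{\left(s \right)} = \frac{4}{5} + \frac{s}{5}$ ($F{\left(s \right)} = \frac{s + 4}{5} = \frac{4 + s}{5} = \frac{4}{5} + \frac{s}{5}$)
$v = -2$ ($v = -2 + \left(3 + \left(\frac{4}{5} + \frac{1}{5} \cdot 5\right)\right) 0 = -2 + \left(3 + \left(\frac{4}{5} + 1\right)\right) 0 = -2 + \left(3 + \frac{9}{5}\right) 0 = -2 + \frac{24}{5} \cdot 0 = -2 + 0 = -2$)
$U = 1$ ($U = \frac{\left(-2\right)^{2}}{4} = \frac{1}{4} \cdot 4 = 1$)
$\left(-496 + 390\right) \left(370 + U\right) = \left(-496 + 390\right) \left(370 + 1\right) = \left(-106\right) 371 = -39326$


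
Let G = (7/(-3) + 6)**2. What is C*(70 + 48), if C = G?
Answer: 14278/9 ≈ 1586.4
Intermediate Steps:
G = 121/9 (G = (7*(-1/3) + 6)**2 = (-7/3 + 6)**2 = (11/3)**2 = 121/9 ≈ 13.444)
C = 121/9 ≈ 13.444
C*(70 + 48) = 121*(70 + 48)/9 = (121/9)*118 = 14278/9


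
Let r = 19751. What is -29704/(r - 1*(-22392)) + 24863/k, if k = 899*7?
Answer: 860874137/265205899 ≈ 3.2461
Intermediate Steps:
k = 6293
-29704/(r - 1*(-22392)) + 24863/k = -29704/(19751 - 1*(-22392)) + 24863/6293 = -29704/(19751 + 22392) + 24863*(1/6293) = -29704/42143 + 24863/6293 = 860874137/265205899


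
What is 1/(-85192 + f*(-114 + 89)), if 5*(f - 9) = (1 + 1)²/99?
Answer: -99/8456303 ≈ -1.1707e-5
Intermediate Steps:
f = 4459/495 (f = 9 + ((1 + 1)²/99)/5 = 9 + (2²*(1/99))/5 = 9 + (4*(1/99))/5 = 9 + (⅕)*(4/99) = 9 + 4/495 = 4459/495 ≈ 9.0081)
1/(-85192 + f*(-114 + 89)) = 1/(-85192 + 4459*(-114 + 89)/495) = 1/(-85192 + (4459/495)*(-25)) = 1/(-85192 - 22295/99) = 1/(-8456303/99) = -99/8456303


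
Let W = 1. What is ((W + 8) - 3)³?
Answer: 216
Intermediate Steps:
((W + 8) - 3)³ = ((1 + 8) - 3)³ = (9 - 3)³ = 6³ = 216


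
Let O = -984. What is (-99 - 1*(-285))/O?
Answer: -31/164 ≈ -0.18902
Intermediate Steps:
(-99 - 1*(-285))/O = (-99 - 1*(-285))/(-984) = (-99 + 285)*(-1/984) = 186*(-1/984) = -31/164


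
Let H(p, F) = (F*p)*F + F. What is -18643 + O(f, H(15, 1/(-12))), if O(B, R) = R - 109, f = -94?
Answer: -900095/48 ≈ -18752.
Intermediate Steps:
H(p, F) = F + p*F**2 (H(p, F) = p*F**2 + F = F + p*F**2)
O(B, R) = -109 + R
-18643 + O(f, H(15, 1/(-12))) = -18643 + (-109 + (1 + 15/(-12))/(-12)) = -18643 + (-109 - (1 - 1/12*15)/12) = -18643 + (-109 - (1 - 5/4)/12) = -18643 + (-109 - 1/12*(-1/4)) = -18643 + (-109 + 1/48) = -18643 - 5231/48 = -900095/48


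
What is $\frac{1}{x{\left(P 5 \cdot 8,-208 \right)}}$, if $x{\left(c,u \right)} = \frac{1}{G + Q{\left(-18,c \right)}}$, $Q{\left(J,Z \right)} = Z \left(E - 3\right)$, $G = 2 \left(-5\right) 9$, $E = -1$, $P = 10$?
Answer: $-1690$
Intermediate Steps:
$G = -90$ ($G = \left(-10\right) 9 = -90$)
$Q{\left(J,Z \right)} = - 4 Z$ ($Q{\left(J,Z \right)} = Z \left(-1 - 3\right) = Z \left(-4\right) = - 4 Z$)
$x{\left(c,u \right)} = \frac{1}{-90 - 4 c}$
$\frac{1}{x{\left(P 5 \cdot 8,-208 \right)}} = \frac{1}{\left(-1\right) \frac{1}{90 + 4 \cdot 10 \cdot 5 \cdot 8}} = \frac{1}{\left(-1\right) \frac{1}{90 + 4 \cdot 50 \cdot 8}} = \frac{1}{\left(-1\right) \frac{1}{90 + 4 \cdot 400}} = \frac{1}{\left(-1\right) \frac{1}{90 + 1600}} = \frac{1}{\left(-1\right) \frac{1}{1690}} = \frac{1}{- \frac{1}{1690}} = -1690$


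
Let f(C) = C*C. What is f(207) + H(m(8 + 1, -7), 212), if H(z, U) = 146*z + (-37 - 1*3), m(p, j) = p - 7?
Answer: 43101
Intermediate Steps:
m(p, j) = -7 + p
f(C) = C²
H(z, U) = -40 + 146*z (H(z, U) = 146*z + (-37 - 3) = 146*z - 40 = -40 + 146*z)
f(207) + H(m(8 + 1, -7), 212) = 207² + (-40 + 146*(-7 + (8 + 1))) = 42849 + (-40 + 146*(-7 + 9)) = 42849 + (-40 + 146*2) = 42849 + (-40 + 292) = 42849 + 252 = 43101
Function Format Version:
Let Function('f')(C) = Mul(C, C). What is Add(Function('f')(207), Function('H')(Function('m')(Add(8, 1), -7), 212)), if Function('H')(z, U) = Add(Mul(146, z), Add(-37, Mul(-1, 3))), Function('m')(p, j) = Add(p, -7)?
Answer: 43101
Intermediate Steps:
Function('m')(p, j) = Add(-7, p)
Function('f')(C) = Pow(C, 2)
Function('H')(z, U) = Add(-40, Mul(146, z)) (Function('H')(z, U) = Add(Mul(146, z), Add(-37, -3)) = Add(Mul(146, z), -40) = Add(-40, Mul(146, z)))
Add(Function('f')(207), Function('H')(Function('m')(Add(8, 1), -7), 212)) = Add(Pow(207, 2), Add(-40, Mul(146, Add(-7, Add(8, 1))))) = Add(42849, Add(-40, Mul(146, Add(-7, 9)))) = Add(42849, Add(-40, Mul(146, 2))) = Add(42849, Add(-40, 292)) = Add(42849, 252) = 43101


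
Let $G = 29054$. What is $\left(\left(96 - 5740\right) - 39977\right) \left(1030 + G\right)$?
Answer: $-1372462164$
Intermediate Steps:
$\left(\left(96 - 5740\right) - 39977\right) \left(1030 + G\right) = \left(\left(96 - 5740\right) - 39977\right) \left(1030 + 29054\right) = \left(-5644 - 39977\right) 30084 = \left(-45621\right) 30084 = -1372462164$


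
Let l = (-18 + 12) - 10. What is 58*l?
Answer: -928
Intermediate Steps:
l = -16 (l = -6 - 10 = -16)
58*l = 58*(-16) = -928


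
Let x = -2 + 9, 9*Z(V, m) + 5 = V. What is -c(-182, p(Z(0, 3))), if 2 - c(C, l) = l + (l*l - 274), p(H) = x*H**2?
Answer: -1766036/6561 ≈ -269.17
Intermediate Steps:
Z(V, m) = -5/9 + V/9
x = 7
p(H) = 7*H**2
c(C, l) = 276 - l - l**2 (c(C, l) = 2 - (l + (l*l - 274)) = 2 - (l + (l**2 - 274)) = 2 - (l + (-274 + l**2)) = 2 - (-274 + l + l**2) = 2 + (274 - l - l**2) = 276 - l - l**2)
-c(-182, p(Z(0, 3))) = -(276 - 7*(-5/9 + (1/9)*0)**2 - (7*(-5/9 + (1/9)*0)**2)**2) = -(276 - 7*(-5/9 + 0)**2 - (7*(-5/9 + 0)**2)**2) = -(276 - 7*(-5/9)**2 - (7*(-5/9)**2)**2) = -(276 - 7*25/81 - (7*(25/81))**2) = -(276 - 1*175/81 - (175/81)**2) = -(276 - 175/81 - 1*30625/6561) = -(276 - 175/81 - 30625/6561) = -1*1766036/6561 = -1766036/6561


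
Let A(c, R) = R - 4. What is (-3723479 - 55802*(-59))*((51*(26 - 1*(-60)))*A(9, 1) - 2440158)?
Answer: 1057774179876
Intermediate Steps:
A(c, R) = -4 + R
(-3723479 - 55802*(-59))*((51*(26 - 1*(-60)))*A(9, 1) - 2440158) = (-3723479 - 55802*(-59))*((51*(26 - 1*(-60)))*(-4 + 1) - 2440158) = (-3723479 + 3292318)*((51*(26 + 60))*(-3) - 2440158) = -431161*((51*86)*(-3) - 2440158) = -431161*(4386*(-3) - 2440158) = -431161*(-13158 - 2440158) = -431161*(-2453316) = 1057774179876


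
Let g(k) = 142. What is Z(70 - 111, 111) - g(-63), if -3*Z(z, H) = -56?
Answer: -370/3 ≈ -123.33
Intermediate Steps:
Z(z, H) = 56/3 (Z(z, H) = -⅓*(-56) = 56/3)
Z(70 - 111, 111) - g(-63) = 56/3 - 1*142 = 56/3 - 142 = -370/3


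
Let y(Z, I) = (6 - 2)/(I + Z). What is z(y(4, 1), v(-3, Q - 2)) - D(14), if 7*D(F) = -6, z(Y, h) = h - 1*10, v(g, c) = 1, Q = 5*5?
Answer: -57/7 ≈ -8.1429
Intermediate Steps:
Q = 25
y(Z, I) = 4/(I + Z)
z(Y, h) = -10 + h (z(Y, h) = h - 10 = -10 + h)
D(F) = -6/7 (D(F) = (⅐)*(-6) = -6/7)
z(y(4, 1), v(-3, Q - 2)) - D(14) = (-10 + 1) - 1*(-6/7) = -9 + 6/7 = -57/7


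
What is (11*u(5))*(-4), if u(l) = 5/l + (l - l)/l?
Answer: -44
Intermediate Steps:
u(l) = 5/l (u(l) = 5/l + 0/l = 5/l + 0 = 5/l)
(11*u(5))*(-4) = (11*(5/5))*(-4) = (11*(5*(⅕)))*(-4) = (11*1)*(-4) = 11*(-4) = -44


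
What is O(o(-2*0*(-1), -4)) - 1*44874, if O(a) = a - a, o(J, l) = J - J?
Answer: -44874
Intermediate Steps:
o(J, l) = 0
O(a) = 0
O(o(-2*0*(-1), -4)) - 1*44874 = 0 - 1*44874 = 0 - 44874 = -44874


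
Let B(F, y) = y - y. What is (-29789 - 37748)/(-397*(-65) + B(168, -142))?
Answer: -67537/25805 ≈ -2.6172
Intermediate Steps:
B(F, y) = 0
(-29789 - 37748)/(-397*(-65) + B(168, -142)) = (-29789 - 37748)/(-397*(-65) + 0) = -67537/(25805 + 0) = -67537/25805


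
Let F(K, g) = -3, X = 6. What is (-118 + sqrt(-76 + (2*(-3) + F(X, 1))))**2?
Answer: (118 - I*sqrt(85))**2 ≈ 13839.0 - 2175.8*I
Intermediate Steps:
(-118 + sqrt(-76 + (2*(-3) + F(X, 1))))**2 = (-118 + sqrt(-76 + (2*(-3) - 3)))**2 = (-118 + sqrt(-76 + (-6 - 3)))**2 = (-118 + sqrt(-76 - 9))**2 = (-118 + sqrt(-85))**2 = (-118 + I*sqrt(85))**2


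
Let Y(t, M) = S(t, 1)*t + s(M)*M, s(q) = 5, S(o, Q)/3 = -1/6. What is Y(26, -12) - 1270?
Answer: -1343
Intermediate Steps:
S(o, Q) = -1/2 (S(o, Q) = 3*(-1/6) = -1/2)
Y(t, M) = 5*M - t/2 (Y(t, M) = -t/2 + 5*M = 5*M - t/2)
Y(26, -12) - 1270 = (5*(-12) - 1/2*26) - 1270 = (-60 - 13) - 1270 = -73 - 1270 = -1343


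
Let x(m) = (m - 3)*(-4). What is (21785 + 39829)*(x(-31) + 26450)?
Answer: 1638069804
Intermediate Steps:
x(m) = 12 - 4*m (x(m) = (-3 + m)*(-4) = 12 - 4*m)
(21785 + 39829)*(x(-31) + 26450) = (21785 + 39829)*((12 - 4*(-31)) + 26450) = 61614*((12 + 124) + 26450) = 61614*(136 + 26450) = 61614*26586 = 1638069804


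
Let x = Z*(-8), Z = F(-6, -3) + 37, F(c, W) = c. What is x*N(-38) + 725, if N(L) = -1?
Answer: 973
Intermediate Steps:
Z = 31 (Z = -6 + 37 = 31)
x = -248 (x = 31*(-8) = -248)
x*N(-38) + 725 = -248*(-1) + 725 = 248 + 725 = 973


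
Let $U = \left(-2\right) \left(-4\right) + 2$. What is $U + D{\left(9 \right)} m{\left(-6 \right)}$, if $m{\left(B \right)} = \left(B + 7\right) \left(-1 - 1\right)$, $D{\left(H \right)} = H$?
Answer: $-8$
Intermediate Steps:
$U = 10$ ($U = 8 + 2 = 10$)
$m{\left(B \right)} = -14 - 2 B$ ($m{\left(B \right)} = \left(7 + B\right) \left(-2\right) = -14 - 2 B$)
$U + D{\left(9 \right)} m{\left(-6 \right)} = 10 + 9 \left(-14 - -12\right) = 10 + 9 \left(-14 + 12\right) = 10 + 9 \left(-2\right) = 10 - 18 = -8$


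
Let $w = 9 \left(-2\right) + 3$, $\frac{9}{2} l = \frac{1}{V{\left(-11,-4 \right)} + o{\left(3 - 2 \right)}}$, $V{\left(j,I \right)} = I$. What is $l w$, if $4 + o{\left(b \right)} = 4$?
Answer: $\frac{5}{6} \approx 0.83333$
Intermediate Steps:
$o{\left(b \right)} = 0$ ($o{\left(b \right)} = -4 + 4 = 0$)
$l = - \frac{1}{18}$ ($l = \frac{2}{9 \left(-4 + 0\right)} = \frac{2}{9 \left(-4\right)} = \frac{2}{9} \left(- \frac{1}{4}\right) = - \frac{1}{18} \approx -0.055556$)
$w = -15$ ($w = -18 + 3 = -15$)
$l w = \left(- \frac{1}{18}\right) \left(-15\right) = \frac{5}{6}$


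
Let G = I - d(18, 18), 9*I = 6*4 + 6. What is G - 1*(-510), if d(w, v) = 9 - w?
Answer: 1567/3 ≈ 522.33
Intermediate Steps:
I = 10/3 (I = (6*4 + 6)/9 = (24 + 6)/9 = (⅑)*30 = 10/3 ≈ 3.3333)
G = 37/3 (G = 10/3 - (9 - 1*18) = 10/3 - (9 - 18) = 10/3 - 1*(-9) = 10/3 + 9 = 37/3 ≈ 12.333)
G - 1*(-510) = 37/3 - 1*(-510) = 37/3 + 510 = 1567/3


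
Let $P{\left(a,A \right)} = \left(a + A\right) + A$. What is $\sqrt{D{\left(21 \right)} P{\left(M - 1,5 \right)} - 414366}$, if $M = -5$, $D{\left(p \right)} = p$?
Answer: $i \sqrt{414282} \approx 643.65 i$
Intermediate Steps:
$P{\left(a,A \right)} = a + 2 A$ ($P{\left(a,A \right)} = \left(A + a\right) + A = a + 2 A$)
$\sqrt{D{\left(21 \right)} P{\left(M - 1,5 \right)} - 414366} = \sqrt{21 \left(\left(-5 - 1\right) + 2 \cdot 5\right) - 414366} = \sqrt{21 \left(\left(-5 - 1\right) + 10\right) - 414366} = \sqrt{21 \left(-6 + 10\right) - 414366} = \sqrt{21 \cdot 4 - 414366} = \sqrt{84 - 414366} = \sqrt{-414282} = i \sqrt{414282}$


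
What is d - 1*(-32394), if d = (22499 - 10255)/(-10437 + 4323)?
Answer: 99022336/3057 ≈ 32392.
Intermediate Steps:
d = -6122/3057 (d = 12244/(-6114) = 12244*(-1/6114) = -6122/3057 ≈ -2.0026)
d - 1*(-32394) = -6122/3057 - 1*(-32394) = -6122/3057 + 32394 = 99022336/3057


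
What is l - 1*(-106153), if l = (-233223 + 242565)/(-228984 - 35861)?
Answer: 28114081943/264845 ≈ 1.0615e+5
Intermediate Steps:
l = -9342/264845 (l = 9342/(-264845) = 9342*(-1/264845) = -9342/264845 ≈ -0.035273)
l - 1*(-106153) = -9342/264845 - 1*(-106153) = -9342/264845 + 106153 = 28114081943/264845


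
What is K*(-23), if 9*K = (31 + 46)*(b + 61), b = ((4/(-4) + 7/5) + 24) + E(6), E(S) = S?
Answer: -809347/45 ≈ -17986.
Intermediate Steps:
b = 152/5 (b = ((4/(-4) + 7/5) + 24) + 6 = ((4*(-¼) + 7*(⅕)) + 24) + 6 = ((-1 + 7/5) + 24) + 6 = (⅖ + 24) + 6 = 122/5 + 6 = 152/5 ≈ 30.400)
K = 35189/45 (K = ((31 + 46)*(152/5 + 61))/9 = (77*(457/5))/9 = (⅑)*(35189/5) = 35189/45 ≈ 781.98)
K*(-23) = (35189/45)*(-23) = -809347/45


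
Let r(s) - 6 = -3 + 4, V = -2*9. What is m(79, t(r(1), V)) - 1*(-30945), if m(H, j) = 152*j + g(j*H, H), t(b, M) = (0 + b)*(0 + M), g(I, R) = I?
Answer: 1839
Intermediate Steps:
V = -18
r(s) = 7 (r(s) = 6 + (-3 + 4) = 6 + 1 = 7)
t(b, M) = M*b (t(b, M) = b*M = M*b)
m(H, j) = 152*j + H*j (m(H, j) = 152*j + j*H = 152*j + H*j)
m(79, t(r(1), V)) - 1*(-30945) = (-18*7)*(152 + 79) - 1*(-30945) = -126*231 + 30945 = -29106 + 30945 = 1839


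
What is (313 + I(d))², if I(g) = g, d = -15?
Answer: 88804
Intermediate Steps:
(313 + I(d))² = (313 - 15)² = 298² = 88804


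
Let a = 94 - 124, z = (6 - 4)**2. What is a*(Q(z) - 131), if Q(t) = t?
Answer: 3810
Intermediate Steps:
z = 4 (z = 2**2 = 4)
a = -30
a*(Q(z) - 131) = -30*(4 - 131) = -30*(-127) = 3810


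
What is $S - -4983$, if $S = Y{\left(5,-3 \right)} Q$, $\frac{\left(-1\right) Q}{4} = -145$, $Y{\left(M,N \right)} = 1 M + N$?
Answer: $6143$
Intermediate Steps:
$Y{\left(M,N \right)} = M + N$
$Q = 580$ ($Q = \left(-4\right) \left(-145\right) = 580$)
$S = 1160$ ($S = \left(5 - 3\right) 580 = 2 \cdot 580 = 1160$)
$S - -4983 = 1160 - -4983 = 1160 + 4983 = 6143$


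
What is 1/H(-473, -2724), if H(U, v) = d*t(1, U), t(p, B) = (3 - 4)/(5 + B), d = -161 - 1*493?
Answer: -78/109 ≈ -0.71560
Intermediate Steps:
d = -654 (d = -161 - 493 = -654)
t(p, B) = -1/(5 + B)
H(U, v) = 654/(5 + U) (H(U, v) = -(-654)/(5 + U) = 654/(5 + U))
1/H(-473, -2724) = 1/(654/(5 - 473)) = 1/(654/(-468)) = 1/(654*(-1/468)) = 1/(-109/78) = -78/109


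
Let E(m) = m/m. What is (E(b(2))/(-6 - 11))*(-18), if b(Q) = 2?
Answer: 18/17 ≈ 1.0588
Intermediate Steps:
E(m) = 1
(E(b(2))/(-6 - 11))*(-18) = (1/(-6 - 11))*(-18) = (1/(-17))*(-18) = -1/17*1*(-18) = -1/17*(-18) = 18/17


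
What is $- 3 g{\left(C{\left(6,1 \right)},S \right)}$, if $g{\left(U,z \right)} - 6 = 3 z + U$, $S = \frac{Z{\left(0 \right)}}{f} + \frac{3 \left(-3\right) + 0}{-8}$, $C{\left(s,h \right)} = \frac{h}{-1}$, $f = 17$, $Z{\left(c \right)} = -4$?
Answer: $- \frac{3129}{136} \approx -23.007$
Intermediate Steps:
$C{\left(s,h \right)} = - h$ ($C{\left(s,h \right)} = h \left(-1\right) = - h$)
$S = \frac{121}{136}$ ($S = - \frac{4}{17} + \frac{3 \left(-3\right) + 0}{-8} = \left(-4\right) \frac{1}{17} + \left(-9 + 0\right) \left(- \frac{1}{8}\right) = - \frac{4}{17} - - \frac{9}{8} = - \frac{4}{17} + \frac{9}{8} = \frac{121}{136} \approx 0.88971$)
$g{\left(U,z \right)} = 6 + U + 3 z$ ($g{\left(U,z \right)} = 6 + \left(3 z + U\right) = 6 + \left(U + 3 z\right) = 6 + U + 3 z$)
$- 3 g{\left(C{\left(6,1 \right)},S \right)} = - 3 \left(6 - 1 + 3 \cdot \frac{121}{136}\right) = - 3 \left(6 - 1 + \frac{363}{136}\right) = \left(-3\right) \frac{1043}{136} = - \frac{3129}{136}$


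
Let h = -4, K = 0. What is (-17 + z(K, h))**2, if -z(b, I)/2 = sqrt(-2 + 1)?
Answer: 285 + 68*I ≈ 285.0 + 68.0*I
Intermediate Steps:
z(b, I) = -2*I (z(b, I) = -2*sqrt(-2 + 1) = -2*I)
(-17 + z(K, h))**2 = (-17 - 2*I)**2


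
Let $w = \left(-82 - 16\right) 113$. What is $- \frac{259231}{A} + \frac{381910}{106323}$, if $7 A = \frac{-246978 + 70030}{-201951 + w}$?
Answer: $- \frac{41100022270854595}{18813642204} \approx -2.1846 \cdot 10^{6}$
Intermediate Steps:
$w = -11074$ ($w = \left(-98\right) 113 = -11074$)
$A = \frac{176948}{1491175}$ ($A = \frac{\left(-246978 + 70030\right) \frac{1}{-201951 - 11074}}{7} = \frac{\left(-176948\right) \frac{1}{-213025}}{7} = \frac{\left(-176948\right) \left(- \frac{1}{213025}\right)}{7} = \frac{1}{7} \cdot \frac{176948}{213025} = \frac{176948}{1491175} \approx 0.11866$)
$- \frac{259231}{A} + \frac{381910}{106323} = - \frac{259231}{\frac{176948}{1491175}} + \frac{381910}{106323} = \left(-259231\right) \frac{1491175}{176948} + 381910 \cdot \frac{1}{106323} = - \frac{386558786425}{176948} + \frac{381910}{106323} = - \frac{41100022270854595}{18813642204}$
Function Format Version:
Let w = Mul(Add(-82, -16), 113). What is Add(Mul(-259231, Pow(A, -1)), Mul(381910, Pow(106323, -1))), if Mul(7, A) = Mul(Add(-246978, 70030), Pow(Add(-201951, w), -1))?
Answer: Rational(-41100022270854595, 18813642204) ≈ -2.1846e+6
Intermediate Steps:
w = -11074 (w = Mul(-98, 113) = -11074)
A = Rational(176948, 1491175) (A = Mul(Rational(1, 7), Mul(Add(-246978, 70030), Pow(Add(-201951, -11074), -1))) = Mul(Rational(1, 7), Mul(-176948, Pow(-213025, -1))) = Mul(Rational(1, 7), Mul(-176948, Rational(-1, 213025))) = Mul(Rational(1, 7), Rational(176948, 213025)) = Rational(176948, 1491175) ≈ 0.11866)
Add(Mul(-259231, Pow(A, -1)), Mul(381910, Pow(106323, -1))) = Add(Mul(-259231, Pow(Rational(176948, 1491175), -1)), Mul(381910, Pow(106323, -1))) = Add(Mul(-259231, Rational(1491175, 176948)), Mul(381910, Rational(1, 106323))) = Add(Rational(-386558786425, 176948), Rational(381910, 106323)) = Rational(-41100022270854595, 18813642204)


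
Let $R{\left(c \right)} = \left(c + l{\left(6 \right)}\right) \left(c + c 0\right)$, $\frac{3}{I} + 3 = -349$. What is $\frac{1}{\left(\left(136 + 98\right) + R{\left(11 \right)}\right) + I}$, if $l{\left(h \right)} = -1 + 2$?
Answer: $\frac{352}{128829} \approx 0.0027323$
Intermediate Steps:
$I = - \frac{3}{352}$ ($I = \frac{3}{-3 - 349} = \frac{3}{-352} = 3 \left(- \frac{1}{352}\right) = - \frac{3}{352} \approx -0.0085227$)
$l{\left(h \right)} = 1$
$R{\left(c \right)} = c \left(1 + c\right)$ ($R{\left(c \right)} = \left(c + 1\right) \left(c + c 0\right) = \left(1 + c\right) \left(c + 0\right) = \left(1 + c\right) c = c \left(1 + c\right)$)
$\frac{1}{\left(\left(136 + 98\right) + R{\left(11 \right)}\right) + I} = \frac{1}{\left(\left(136 + 98\right) + 11 \left(1 + 11\right)\right) - \frac{3}{352}} = \frac{1}{\left(234 + 11 \cdot 12\right) - \frac{3}{352}} = \frac{1}{\left(234 + 132\right) - \frac{3}{352}} = \frac{1}{366 - \frac{3}{352}} = \frac{1}{\frac{128829}{352}} = \frac{352}{128829}$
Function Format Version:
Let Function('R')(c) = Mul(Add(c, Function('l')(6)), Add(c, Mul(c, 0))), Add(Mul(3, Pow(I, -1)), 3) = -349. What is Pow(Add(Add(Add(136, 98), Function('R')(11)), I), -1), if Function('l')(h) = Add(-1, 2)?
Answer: Rational(352, 128829) ≈ 0.0027323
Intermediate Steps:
I = Rational(-3, 352) (I = Mul(3, Pow(Add(-3, -349), -1)) = Mul(3, Pow(-352, -1)) = Mul(3, Rational(-1, 352)) = Rational(-3, 352) ≈ -0.0085227)
Function('l')(h) = 1
Function('R')(c) = Mul(c, Add(1, c)) (Function('R')(c) = Mul(Add(c, 1), Add(c, Mul(c, 0))) = Mul(Add(1, c), Add(c, 0)) = Mul(Add(1, c), c) = Mul(c, Add(1, c)))
Pow(Add(Add(Add(136, 98), Function('R')(11)), I), -1) = Pow(Add(Add(Add(136, 98), Mul(11, Add(1, 11))), Rational(-3, 352)), -1) = Pow(Add(Add(234, Mul(11, 12)), Rational(-3, 352)), -1) = Pow(Add(Add(234, 132), Rational(-3, 352)), -1) = Pow(Add(366, Rational(-3, 352)), -1) = Pow(Rational(128829, 352), -1) = Rational(352, 128829)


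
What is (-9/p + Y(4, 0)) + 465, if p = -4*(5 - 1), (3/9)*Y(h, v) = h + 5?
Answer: 7881/16 ≈ 492.56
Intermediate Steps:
Y(h, v) = 15 + 3*h (Y(h, v) = 3*(h + 5) = 3*(5 + h) = 15 + 3*h)
p = -16 (p = -4*4 = -16)
(-9/p + Y(4, 0)) + 465 = (-9/(-16) + (15 + 3*4)) + 465 = (-9*(-1/16) + (15 + 12)) + 465 = (9/16 + 27) + 465 = 441/16 + 465 = 7881/16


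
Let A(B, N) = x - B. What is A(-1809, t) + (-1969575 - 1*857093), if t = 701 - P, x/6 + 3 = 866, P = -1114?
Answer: -2819681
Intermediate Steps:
x = 5178 (x = -18 + 6*866 = -18 + 5196 = 5178)
t = 1815 (t = 701 - 1*(-1114) = 701 + 1114 = 1815)
A(B, N) = 5178 - B
A(-1809, t) + (-1969575 - 1*857093) = (5178 - 1*(-1809)) + (-1969575 - 1*857093) = (5178 + 1809) + (-1969575 - 857093) = 6987 - 2826668 = -2819681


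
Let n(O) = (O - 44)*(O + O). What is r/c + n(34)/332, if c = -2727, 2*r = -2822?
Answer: -346477/226341 ≈ -1.5308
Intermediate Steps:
r = -1411 (r = (1/2)*(-2822) = -1411)
n(O) = 2*O*(-44 + O) (n(O) = (-44 + O)*(2*O) = 2*O*(-44 + O))
r/c + n(34)/332 = -1411/(-2727) + (2*34*(-44 + 34))/332 = -1411*(-1/2727) + (2*34*(-10))*(1/332) = 1411/2727 - 680*1/332 = 1411/2727 - 170/83 = -346477/226341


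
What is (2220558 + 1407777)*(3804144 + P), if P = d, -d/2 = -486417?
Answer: 17332476471630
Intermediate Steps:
d = 972834 (d = -2*(-486417) = 972834)
P = 972834
(2220558 + 1407777)*(3804144 + P) = (2220558 + 1407777)*(3804144 + 972834) = 3628335*4776978 = 17332476471630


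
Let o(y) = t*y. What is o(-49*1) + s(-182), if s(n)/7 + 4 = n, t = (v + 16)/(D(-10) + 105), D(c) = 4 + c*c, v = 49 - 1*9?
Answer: -274862/209 ≈ -1315.1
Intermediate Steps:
v = 40 (v = 49 - 9 = 40)
D(c) = 4 + c**2
t = 56/209 (t = (40 + 16)/((4 + (-10)**2) + 105) = 56/((4 + 100) + 105) = 56/(104 + 105) = 56/209 ≈ 0.26794)
s(n) = -28 + 7*n
o(y) = 56*y/209
o(-49*1) + s(-182) = 56*(-49*1)/209 + (-28 + 7*(-182)) = (56/209)*(-49) + (-28 - 1274) = -2744/209 - 1302 = -274862/209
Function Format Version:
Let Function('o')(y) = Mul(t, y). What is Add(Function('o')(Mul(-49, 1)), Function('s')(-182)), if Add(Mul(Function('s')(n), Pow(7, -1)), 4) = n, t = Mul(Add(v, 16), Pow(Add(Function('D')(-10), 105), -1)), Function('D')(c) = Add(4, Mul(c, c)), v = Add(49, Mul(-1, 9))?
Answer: Rational(-274862, 209) ≈ -1315.1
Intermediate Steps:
v = 40 (v = Add(49, -9) = 40)
Function('D')(c) = Add(4, Pow(c, 2))
t = Rational(56, 209) (t = Mul(Add(40, 16), Pow(Add(Add(4, Pow(-10, 2)), 105), -1)) = Mul(56, Pow(Add(Add(4, 100), 105), -1)) = Mul(56, Pow(Add(104, 105), -1)) = Mul(56, Pow(209, -1)) = Mul(56, Rational(1, 209)) = Rational(56, 209) ≈ 0.26794)
Function('s')(n) = Add(-28, Mul(7, n))
Function('o')(y) = Mul(Rational(56, 209), y)
Add(Function('o')(Mul(-49, 1)), Function('s')(-182)) = Add(Mul(Rational(56, 209), Mul(-49, 1)), Add(-28, Mul(7, -182))) = Add(Mul(Rational(56, 209), -49), Add(-28, -1274)) = Add(Rational(-2744, 209), -1302) = Rational(-274862, 209)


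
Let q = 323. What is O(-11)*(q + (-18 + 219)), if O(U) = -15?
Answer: -7860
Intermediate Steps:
O(-11)*(q + (-18 + 219)) = -15*(323 + (-18 + 219)) = -15*(323 + 201) = -15*524 = -7860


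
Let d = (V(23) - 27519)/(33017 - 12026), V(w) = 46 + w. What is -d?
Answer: 9150/6997 ≈ 1.3077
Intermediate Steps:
d = -9150/6997 (d = ((46 + 23) - 27519)/(33017 - 12026) = (69 - 27519)/20991 = -27450*1/20991 = -9150/6997 ≈ -1.3077)
-d = -1*(-9150/6997) = 9150/6997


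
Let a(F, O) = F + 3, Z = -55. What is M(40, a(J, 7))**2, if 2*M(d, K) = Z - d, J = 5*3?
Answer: 9025/4 ≈ 2256.3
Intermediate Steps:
J = 15
a(F, O) = 3 + F
M(d, K) = -55/2 - d/2 (M(d, K) = (-55 - d)/2 = -55/2 - d/2)
M(40, a(J, 7))**2 = (-55/2 - 1/2*40)**2 = (-55/2 - 20)**2 = (-95/2)**2 = 9025/4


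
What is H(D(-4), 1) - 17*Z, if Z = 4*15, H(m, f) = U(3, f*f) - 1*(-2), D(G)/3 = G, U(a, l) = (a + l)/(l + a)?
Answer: -1017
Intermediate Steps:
U(a, l) = 1 (U(a, l) = (a + l)/(a + l) = 1)
D(G) = 3*G
H(m, f) = 3 (H(m, f) = 1 - 1*(-2) = 1 + 2 = 3)
Z = 60
H(D(-4), 1) - 17*Z = 3 - 17*60 = 3 - 1020 = -1017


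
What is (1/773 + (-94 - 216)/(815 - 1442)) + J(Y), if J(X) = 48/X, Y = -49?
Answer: -11491615/23748879 ≈ -0.48388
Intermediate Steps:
(1/773 + (-94 - 216)/(815 - 1442)) + J(Y) = (1/773 + (-94 - 216)/(815 - 1442)) + 48/(-49) = (1/773 - 310/(-627)) + 48*(-1/49) = (1/773 - 310*(-1/627)) - 48/49 = (1/773 + 310/627) - 48/49 = 240257/484671 - 48/49 = -11491615/23748879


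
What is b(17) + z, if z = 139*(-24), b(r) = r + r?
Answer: -3302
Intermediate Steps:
b(r) = 2*r
z = -3336
b(17) + z = 2*17 - 3336 = 34 - 3336 = -3302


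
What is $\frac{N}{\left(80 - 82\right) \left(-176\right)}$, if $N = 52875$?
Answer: $\frac{52875}{352} \approx 150.21$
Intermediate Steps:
$\frac{N}{\left(80 - 82\right) \left(-176\right)} = \frac{52875}{\left(80 - 82\right) \left(-176\right)} = \frac{52875}{\left(-2\right) \left(-176\right)} = \frac{52875}{352}$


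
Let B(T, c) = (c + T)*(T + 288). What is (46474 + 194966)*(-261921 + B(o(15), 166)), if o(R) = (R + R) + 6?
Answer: -47436441120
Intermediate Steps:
o(R) = 6 + 2*R (o(R) = 2*R + 6 = 6 + 2*R)
B(T, c) = (288 + T)*(T + c) (B(T, c) = (T + c)*(288 + T) = (288 + T)*(T + c))
(46474 + 194966)*(-261921 + B(o(15), 166)) = (46474 + 194966)*(-261921 + ((6 + 2*15)² + 288*(6 + 2*15) + 288*166 + (6 + 2*15)*166)) = 241440*(-261921 + ((6 + 30)² + 288*(6 + 30) + 47808 + (6 + 30)*166)) = 241440*(-261921 + (36² + 288*36 + 47808 + 36*166)) = 241440*(-261921 + (1296 + 10368 + 47808 + 5976)) = 241440*(-261921 + 65448) = 241440*(-196473) = -47436441120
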